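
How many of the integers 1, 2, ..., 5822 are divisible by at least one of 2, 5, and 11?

3705

By inclusion–exclusion:
⌊5822/2⌋ + ⌊5822/5⌋ + ⌊5822/11⌋ − ⌊5822/10⌋ − ⌊5822/22⌋ − ⌊5822/55⌋ + ⌊5822/110⌋ = 2911 + 1164 + 529 − 582 − 264 − 105 + 52 = 3705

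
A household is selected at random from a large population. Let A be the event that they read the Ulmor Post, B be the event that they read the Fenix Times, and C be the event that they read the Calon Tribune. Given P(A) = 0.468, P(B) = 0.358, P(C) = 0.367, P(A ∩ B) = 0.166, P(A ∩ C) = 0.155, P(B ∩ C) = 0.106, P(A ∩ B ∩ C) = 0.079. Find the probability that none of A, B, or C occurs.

Apply inclusion-exclusion:
P(A ∪ B ∪ C) = 0.468 + 0.358 + 0.367 − 0.166 − 0.155 − 0.106 + 0.079 = 0.845
P(none) = 1 − 0.845 = 0.155

0.155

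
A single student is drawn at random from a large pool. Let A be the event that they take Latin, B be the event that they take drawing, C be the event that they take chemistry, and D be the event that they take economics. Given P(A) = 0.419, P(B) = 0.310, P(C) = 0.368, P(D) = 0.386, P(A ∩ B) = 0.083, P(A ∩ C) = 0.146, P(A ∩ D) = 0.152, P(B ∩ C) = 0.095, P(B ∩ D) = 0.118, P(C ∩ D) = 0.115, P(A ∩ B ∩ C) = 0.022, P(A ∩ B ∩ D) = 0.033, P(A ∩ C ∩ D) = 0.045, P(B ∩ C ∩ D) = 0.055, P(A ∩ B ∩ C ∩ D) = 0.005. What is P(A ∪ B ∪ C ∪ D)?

0.924

Inclusion–exclusion gives
P(A ∪ B ∪ C ∪ D) = 0.419 + 0.310 + 0.368 + 0.386 − 0.083 − 0.146 − 0.152 − 0.095 − 0.118 − 0.115 + 0.022 + 0.033 + 0.045 + 0.055 − 0.005 = 0.924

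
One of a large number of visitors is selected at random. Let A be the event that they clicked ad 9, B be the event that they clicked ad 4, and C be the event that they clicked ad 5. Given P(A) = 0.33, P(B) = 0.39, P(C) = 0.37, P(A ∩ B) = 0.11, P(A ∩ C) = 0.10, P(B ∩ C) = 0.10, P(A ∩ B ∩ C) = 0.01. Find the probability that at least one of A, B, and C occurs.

Using inclusion–exclusion:
P(A ∪ B ∪ C) = 0.33 + 0.39 + 0.37 − 0.11 − 0.10 − 0.10 + 0.01 = 0.79

0.79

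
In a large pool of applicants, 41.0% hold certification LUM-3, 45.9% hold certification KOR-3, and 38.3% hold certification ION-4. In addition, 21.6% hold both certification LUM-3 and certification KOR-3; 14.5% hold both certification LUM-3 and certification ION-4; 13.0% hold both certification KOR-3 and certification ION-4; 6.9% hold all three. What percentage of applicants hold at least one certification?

P(≥1) = 41.0 + 45.9 + 38.3 − 21.6 − 14.5 − 13.0 + 6.9 = 83.0%

83.0%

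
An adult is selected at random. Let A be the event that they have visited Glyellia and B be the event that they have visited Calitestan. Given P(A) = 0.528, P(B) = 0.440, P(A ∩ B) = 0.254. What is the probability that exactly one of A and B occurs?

P(exactly one) = 0.528 + 0.440 − 2·0.254 = 0.460

0.460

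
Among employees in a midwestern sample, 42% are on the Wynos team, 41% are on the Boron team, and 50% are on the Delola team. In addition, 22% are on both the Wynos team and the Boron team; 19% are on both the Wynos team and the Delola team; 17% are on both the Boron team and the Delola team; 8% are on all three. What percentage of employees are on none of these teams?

17%

P(union) = 42 + 41 + 50 − 22 − 19 − 17 + 8 = 83%
P(none) = 100% − 83% = 17%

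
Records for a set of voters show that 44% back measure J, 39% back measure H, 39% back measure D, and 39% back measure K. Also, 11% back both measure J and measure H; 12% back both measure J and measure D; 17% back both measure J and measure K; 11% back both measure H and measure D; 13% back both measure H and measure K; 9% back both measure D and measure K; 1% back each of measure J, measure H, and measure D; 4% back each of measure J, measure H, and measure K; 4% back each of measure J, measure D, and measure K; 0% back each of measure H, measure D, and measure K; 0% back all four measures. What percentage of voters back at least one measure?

Using inclusion–exclusion:
P(union) = 44 + 39 + 39 + 39 − 11 − 12 − 17 − 11 − 13 − 9 + 1 + 4 + 4 + 0 − 0 = 97%

97%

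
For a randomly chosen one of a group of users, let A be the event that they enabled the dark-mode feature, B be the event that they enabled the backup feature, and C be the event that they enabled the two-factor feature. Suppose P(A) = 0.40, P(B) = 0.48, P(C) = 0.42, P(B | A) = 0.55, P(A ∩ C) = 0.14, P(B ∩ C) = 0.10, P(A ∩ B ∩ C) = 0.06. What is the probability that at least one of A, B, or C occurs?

0.90

P(A ∩ B) = P(A)·P(B|A) = 0.40 × 0.55 = 0.22
By inclusion–exclusion:
P(A ∪ B ∪ C) = 0.40 + 0.48 + 0.42 − 0.22 − 0.14 − 0.10 + 0.06 = 0.90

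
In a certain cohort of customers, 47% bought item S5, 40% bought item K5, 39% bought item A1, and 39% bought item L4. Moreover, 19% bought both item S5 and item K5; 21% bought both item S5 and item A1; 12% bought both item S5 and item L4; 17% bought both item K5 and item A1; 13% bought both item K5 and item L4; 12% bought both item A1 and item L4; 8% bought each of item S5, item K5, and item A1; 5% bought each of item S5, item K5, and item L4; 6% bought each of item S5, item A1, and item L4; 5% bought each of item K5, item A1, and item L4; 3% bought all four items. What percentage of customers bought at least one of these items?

92%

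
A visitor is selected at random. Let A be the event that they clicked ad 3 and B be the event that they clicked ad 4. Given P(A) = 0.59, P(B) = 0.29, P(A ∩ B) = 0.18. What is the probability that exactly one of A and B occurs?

By inclusion–exclusion (exactly-one form):
P(exactly one) = 0.59 + 0.29 − 2·0.18 = 0.52

0.52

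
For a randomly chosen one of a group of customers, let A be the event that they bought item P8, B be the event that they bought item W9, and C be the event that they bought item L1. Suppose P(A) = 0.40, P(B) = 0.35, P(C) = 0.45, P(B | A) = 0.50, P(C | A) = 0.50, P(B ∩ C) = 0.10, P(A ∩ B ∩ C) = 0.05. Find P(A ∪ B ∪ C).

0.75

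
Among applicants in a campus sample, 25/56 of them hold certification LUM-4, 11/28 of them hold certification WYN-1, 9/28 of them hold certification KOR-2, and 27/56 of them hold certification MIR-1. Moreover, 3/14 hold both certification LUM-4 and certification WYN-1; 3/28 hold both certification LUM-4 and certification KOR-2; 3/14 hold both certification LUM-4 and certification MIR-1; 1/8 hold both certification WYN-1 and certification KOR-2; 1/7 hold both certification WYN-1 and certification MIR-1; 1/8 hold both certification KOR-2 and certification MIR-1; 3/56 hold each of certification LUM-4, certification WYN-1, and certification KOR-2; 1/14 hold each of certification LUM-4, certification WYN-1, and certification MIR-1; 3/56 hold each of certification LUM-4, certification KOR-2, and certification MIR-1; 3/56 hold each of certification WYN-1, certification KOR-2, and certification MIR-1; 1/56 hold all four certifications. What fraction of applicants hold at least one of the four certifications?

P(union) = 25/56 + 11/28 + 9/28 + 27/56 − 3/14 − 3/28 − 3/14 − 1/8 − 1/7 − 1/8 + 3/56 + 1/14 + 3/56 + 3/56 − 1/56 = 13/14

13/14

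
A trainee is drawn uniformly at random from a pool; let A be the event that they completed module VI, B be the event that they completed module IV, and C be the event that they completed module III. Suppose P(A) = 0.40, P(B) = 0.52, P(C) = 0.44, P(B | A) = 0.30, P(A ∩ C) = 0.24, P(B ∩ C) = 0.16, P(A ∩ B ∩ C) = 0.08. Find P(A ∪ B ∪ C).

0.92

P(A ∩ B) = P(A)·P(B|A) = 0.40 × 0.30 = 0.12
Inclusion–exclusion gives
P(A ∪ B ∪ C) = 0.40 + 0.52 + 0.44 − 0.12 − 0.24 − 0.16 + 0.08 = 0.92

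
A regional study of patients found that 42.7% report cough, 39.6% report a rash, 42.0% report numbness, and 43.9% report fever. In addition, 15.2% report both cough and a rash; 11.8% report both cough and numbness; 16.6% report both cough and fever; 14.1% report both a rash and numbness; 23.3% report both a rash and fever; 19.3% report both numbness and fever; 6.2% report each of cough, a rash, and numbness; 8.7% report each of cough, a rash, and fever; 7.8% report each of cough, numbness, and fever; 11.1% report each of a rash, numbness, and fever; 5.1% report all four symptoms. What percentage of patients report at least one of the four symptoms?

96.6%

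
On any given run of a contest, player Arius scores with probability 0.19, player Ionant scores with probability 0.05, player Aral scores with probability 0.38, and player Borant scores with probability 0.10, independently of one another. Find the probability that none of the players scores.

P(none) = (1 − 0.19) × (1 − 0.05) × (1 − 0.38) × (1 − 0.10) = 0.81 × 0.95 × 0.62 × 0.90 = 0.429381

0.429381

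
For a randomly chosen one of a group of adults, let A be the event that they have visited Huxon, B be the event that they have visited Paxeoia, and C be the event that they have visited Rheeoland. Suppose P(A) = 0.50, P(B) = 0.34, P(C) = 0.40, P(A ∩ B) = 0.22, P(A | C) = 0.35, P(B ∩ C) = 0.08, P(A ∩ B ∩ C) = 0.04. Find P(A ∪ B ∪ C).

P(A ∩ C) = P(C)·P(A|C) = 0.40 × 0.35 = 0.14
P(A ∪ B ∪ C) = 0.50 + 0.34 + 0.40 − 0.22 − 0.14 − 0.08 + 0.04 = 0.84

0.84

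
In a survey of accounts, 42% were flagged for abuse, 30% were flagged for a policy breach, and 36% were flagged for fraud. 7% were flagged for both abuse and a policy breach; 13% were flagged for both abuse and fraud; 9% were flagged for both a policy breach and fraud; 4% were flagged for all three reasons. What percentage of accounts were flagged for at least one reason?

P(at least one) = 42 + 30 + 36 − 7 − 13 − 9 + 4 = 83%

83%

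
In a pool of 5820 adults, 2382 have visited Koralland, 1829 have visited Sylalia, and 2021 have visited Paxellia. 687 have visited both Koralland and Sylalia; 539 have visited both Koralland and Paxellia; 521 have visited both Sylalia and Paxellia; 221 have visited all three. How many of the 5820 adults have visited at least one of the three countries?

4706

Inclusion–exclusion gives
N(≥1) = 2382 + 1829 + 2021 − 687 − 539 − 521 + 221 = 4706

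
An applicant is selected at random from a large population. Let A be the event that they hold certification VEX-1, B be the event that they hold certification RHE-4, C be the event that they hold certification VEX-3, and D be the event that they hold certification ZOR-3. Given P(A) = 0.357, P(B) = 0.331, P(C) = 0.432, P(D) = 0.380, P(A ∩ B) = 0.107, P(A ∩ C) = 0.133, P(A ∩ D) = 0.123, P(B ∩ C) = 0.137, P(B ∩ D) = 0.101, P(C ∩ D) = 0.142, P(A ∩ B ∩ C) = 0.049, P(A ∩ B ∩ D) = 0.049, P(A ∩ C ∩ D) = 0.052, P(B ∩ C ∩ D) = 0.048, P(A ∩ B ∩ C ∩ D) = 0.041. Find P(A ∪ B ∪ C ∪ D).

P(A ∪ B ∪ C ∪ D) = 0.357 + 0.331 + 0.432 + 0.380 − 0.107 − 0.133 − 0.123 − 0.137 − 0.101 − 0.142 + 0.049 + 0.049 + 0.052 + 0.048 − 0.041 = 0.914

0.914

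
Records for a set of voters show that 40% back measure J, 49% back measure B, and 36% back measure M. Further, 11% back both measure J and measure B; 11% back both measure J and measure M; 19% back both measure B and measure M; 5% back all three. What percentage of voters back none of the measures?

P(union) = 40 + 49 + 36 − 11 − 11 − 19 + 5 = 89%
P(none) = 100% − 89% = 11%

11%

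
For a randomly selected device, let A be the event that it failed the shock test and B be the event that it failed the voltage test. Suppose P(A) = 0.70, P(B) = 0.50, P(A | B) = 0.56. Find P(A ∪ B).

P(A ∩ B) = P(B)·P(A|B) = 0.50 × 0.56 = 0.28
By inclusion–exclusion:
P(A ∪ B) = 0.70 + 0.50 − 0.28 = 0.92

0.92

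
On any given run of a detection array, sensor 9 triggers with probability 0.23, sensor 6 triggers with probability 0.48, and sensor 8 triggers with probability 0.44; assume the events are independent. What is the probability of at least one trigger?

0.775776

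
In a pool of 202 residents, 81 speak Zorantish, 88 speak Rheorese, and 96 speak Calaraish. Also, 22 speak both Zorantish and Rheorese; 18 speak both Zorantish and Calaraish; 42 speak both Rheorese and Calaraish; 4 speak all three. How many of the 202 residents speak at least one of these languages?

187

|union| = 81 + 88 + 96 − 22 − 18 − 42 + 4 = 187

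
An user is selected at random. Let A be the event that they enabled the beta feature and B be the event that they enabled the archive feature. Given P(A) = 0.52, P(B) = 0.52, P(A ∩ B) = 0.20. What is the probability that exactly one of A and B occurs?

Using the inclusion–exclusion count for exactly one event:
P(exactly one) = 0.52 + 0.52 − 2·0.20 = 0.64

0.64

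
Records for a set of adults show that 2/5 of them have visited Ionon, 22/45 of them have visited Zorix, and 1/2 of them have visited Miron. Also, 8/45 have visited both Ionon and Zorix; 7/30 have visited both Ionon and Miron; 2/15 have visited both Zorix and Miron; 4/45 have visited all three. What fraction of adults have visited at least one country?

14/15

Using inclusion–exclusion:
P(union) = 2/5 + 22/45 + 1/2 − 8/45 − 7/30 − 2/15 + 4/45 = 14/15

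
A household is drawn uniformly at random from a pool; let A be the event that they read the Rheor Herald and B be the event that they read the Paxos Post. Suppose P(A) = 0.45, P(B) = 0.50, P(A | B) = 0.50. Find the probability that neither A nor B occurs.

P(A ∩ B) = P(B)·P(A|B) = 0.50 × 0.50 = 0.25
P(A ∪ B) = 0.45 + 0.50 − 0.25 = 0.70
P(none) = 1 − 0.70 = 0.30

0.30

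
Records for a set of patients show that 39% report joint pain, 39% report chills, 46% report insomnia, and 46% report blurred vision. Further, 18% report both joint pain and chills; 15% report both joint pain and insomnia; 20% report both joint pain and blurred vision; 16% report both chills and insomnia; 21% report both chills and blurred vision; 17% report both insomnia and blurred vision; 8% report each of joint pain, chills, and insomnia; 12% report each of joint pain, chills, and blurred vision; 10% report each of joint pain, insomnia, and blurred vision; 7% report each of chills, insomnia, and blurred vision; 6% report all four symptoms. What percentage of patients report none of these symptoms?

6%

P(≥1) = 39 + 39 + 46 + 46 − 18 − 15 − 20 − 16 − 21 − 17 + 8 + 12 + 10 + 7 − 6 = 94%
P(none) = 100% − 94% = 6%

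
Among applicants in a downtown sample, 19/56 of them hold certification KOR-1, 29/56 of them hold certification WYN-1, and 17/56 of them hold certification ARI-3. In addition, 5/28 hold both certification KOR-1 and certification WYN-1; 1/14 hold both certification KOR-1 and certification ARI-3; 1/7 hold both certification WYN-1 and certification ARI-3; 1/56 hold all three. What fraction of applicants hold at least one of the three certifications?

11/14

Using inclusion–exclusion:
P(union) = 19/56 + 29/56 + 17/56 − 5/28 − 1/14 − 1/7 + 1/56 = 11/14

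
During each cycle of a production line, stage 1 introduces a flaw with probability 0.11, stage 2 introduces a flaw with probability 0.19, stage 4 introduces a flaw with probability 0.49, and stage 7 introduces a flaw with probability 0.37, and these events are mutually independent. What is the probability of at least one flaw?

0.76837483

Since the events are independent, P(none) is the product of the individual non-occurrence probabilities.
P(none) = (1 − 0.11) × (1 − 0.19) × (1 − 0.49) × (1 − 0.37) = 0.89 × 0.81 × 0.51 × 0.63 = 0.23162517
P(at least one) = 1 − 0.23162517 = 0.76837483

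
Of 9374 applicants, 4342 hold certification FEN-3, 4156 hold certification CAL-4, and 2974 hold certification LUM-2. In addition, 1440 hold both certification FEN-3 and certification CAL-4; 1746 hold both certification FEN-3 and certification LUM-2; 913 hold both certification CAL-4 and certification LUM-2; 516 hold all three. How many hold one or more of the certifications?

By inclusion–exclusion:
|union| = 4342 + 4156 + 2974 − 1440 − 1746 − 913 + 516 = 7889

7889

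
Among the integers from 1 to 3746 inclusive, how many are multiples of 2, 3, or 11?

Using inclusion–exclusion:
floor(3746/2) + floor(3746/3) + floor(3746/11) − floor(3746/6) − floor(3746/22) − floor(3746/33) + floor(3746/66) = 1873 + 1248 + 340 − 624 − 170 − 113 + 56 = 2610

2610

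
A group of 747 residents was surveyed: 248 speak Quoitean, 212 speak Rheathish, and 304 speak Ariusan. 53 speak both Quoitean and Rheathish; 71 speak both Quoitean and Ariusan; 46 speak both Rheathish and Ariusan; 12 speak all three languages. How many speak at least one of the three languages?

By inclusion-exclusion,
N(≥1) = 248 + 212 + 304 − 53 − 71 − 46 + 12 = 606

606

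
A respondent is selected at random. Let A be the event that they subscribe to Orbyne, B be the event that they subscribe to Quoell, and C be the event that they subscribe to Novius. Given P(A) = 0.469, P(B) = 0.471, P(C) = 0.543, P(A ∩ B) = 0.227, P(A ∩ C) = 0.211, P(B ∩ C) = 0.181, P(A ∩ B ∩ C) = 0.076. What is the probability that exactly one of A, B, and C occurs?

P(exactly one) = 0.469 + 0.471 + 0.543 − 2·0.227 − 2·0.211 − 2·0.181 + 3·0.076 = 0.473

0.473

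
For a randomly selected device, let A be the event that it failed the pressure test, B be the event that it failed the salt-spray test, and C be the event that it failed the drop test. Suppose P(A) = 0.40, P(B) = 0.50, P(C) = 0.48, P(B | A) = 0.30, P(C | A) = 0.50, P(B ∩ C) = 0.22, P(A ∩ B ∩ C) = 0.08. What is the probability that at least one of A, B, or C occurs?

0.92

P(A ∩ B) = P(A)·P(B|A) = 0.40 × 0.30 = 0.12
P(A ∩ C) = P(A)·P(C|A) = 0.40 × 0.50 = 0.20
P(A ∪ B ∪ C) = 0.40 + 0.50 + 0.48 − 0.12 − 0.20 − 0.22 + 0.08 = 0.92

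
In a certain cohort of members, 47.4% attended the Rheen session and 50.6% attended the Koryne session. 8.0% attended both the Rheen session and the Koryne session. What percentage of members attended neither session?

P(≥1) = 47.4 + 50.6 − 8.0 = 90.0%
P(none) = 100% − 90.0% = 10.0%

10.0%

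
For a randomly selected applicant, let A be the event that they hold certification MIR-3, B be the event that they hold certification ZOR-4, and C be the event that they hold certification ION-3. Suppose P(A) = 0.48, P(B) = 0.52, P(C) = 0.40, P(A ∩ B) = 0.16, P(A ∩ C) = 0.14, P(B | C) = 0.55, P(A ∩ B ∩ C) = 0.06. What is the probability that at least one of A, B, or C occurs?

P(B ∩ C) = P(C)·P(B|C) = 0.40 × 0.55 = 0.22
P(A ∪ B ∪ C) = 0.48 + 0.52 + 0.40 − 0.16 − 0.14 − 0.22 + 0.06 = 0.94

0.94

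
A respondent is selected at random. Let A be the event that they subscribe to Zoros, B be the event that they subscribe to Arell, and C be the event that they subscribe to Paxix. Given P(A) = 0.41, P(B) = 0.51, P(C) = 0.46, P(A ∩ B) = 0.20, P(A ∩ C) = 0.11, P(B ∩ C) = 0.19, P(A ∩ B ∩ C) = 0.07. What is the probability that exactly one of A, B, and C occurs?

By inclusion–exclusion (exactly-one form):
P(exactly one) = 0.41 + 0.51 + 0.46 − 2·0.20 − 2·0.11 − 2·0.19 + 3·0.07 = 0.59

0.59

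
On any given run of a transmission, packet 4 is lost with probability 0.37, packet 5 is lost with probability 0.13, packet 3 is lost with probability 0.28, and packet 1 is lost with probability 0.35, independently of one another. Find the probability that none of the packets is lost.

P(none) = (1 − 0.37) × (1 − 0.13) × (1 − 0.28) × (1 − 0.35) = 0.63 × 0.87 × 0.72 × 0.65 = 0.2565108

0.2565108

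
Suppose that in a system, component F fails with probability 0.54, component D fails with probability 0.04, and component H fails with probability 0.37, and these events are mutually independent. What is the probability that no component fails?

Independence gives P(none) = ∏(1 − pᵢ).
P(none) = (1 − 0.54) × (1 − 0.04) × (1 − 0.37) = 0.46 × 0.96 × 0.63 = 0.278208

0.278208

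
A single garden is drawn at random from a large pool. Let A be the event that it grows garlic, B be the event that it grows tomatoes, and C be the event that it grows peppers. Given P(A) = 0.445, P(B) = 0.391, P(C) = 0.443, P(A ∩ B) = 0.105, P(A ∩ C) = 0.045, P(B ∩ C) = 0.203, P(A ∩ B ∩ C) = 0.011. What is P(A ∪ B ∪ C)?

P(A ∪ B ∪ C) = 0.445 + 0.391 + 0.443 − 0.105 − 0.045 − 0.203 + 0.011 = 0.937

0.937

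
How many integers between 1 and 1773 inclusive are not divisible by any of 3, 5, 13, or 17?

822

floor(1773/3) + floor(1773/5) + floor(1773/13) + floor(1773/17) − floor(1773/15) − floor(1773/39) − floor(1773/51) − floor(1773/65) − floor(1773/85) − floor(1773/221) + floor(1773/195) + floor(1773/255) + floor(1773/663) + floor(1773/1105) − floor(1773/3315) = 591 + 354 + 136 + 104 − 118 − 45 − 34 − 27 − 20 − 8 + 9 + 6 + 2 + 1 − 0 = 951
1773 − 951 = 822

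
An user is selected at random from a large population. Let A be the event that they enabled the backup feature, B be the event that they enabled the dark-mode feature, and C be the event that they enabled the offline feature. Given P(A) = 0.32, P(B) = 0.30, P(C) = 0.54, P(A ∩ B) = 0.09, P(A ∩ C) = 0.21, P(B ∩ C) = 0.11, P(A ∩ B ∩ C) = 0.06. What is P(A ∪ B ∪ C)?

0.81

Apply inclusion-exclusion:
P(A ∪ B ∪ C) = 0.32 + 0.30 + 0.54 − 0.09 − 0.21 − 0.11 + 0.06 = 0.81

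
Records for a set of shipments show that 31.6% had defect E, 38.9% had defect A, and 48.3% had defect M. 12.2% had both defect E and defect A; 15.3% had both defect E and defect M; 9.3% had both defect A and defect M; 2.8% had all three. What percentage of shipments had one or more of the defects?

84.8%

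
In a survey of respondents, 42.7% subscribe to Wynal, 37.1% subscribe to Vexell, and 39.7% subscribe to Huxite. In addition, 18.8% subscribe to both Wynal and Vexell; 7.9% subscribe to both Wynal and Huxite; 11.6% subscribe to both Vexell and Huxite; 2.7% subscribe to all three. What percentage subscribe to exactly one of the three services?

By inclusion–exclusion (exactly-one form):
P(exactly one) = 42.7 + 37.1 + 39.7 − 2·18.8 − 2·7.9 − 2·11.6 + 3·2.7 = 51.0%

51.0%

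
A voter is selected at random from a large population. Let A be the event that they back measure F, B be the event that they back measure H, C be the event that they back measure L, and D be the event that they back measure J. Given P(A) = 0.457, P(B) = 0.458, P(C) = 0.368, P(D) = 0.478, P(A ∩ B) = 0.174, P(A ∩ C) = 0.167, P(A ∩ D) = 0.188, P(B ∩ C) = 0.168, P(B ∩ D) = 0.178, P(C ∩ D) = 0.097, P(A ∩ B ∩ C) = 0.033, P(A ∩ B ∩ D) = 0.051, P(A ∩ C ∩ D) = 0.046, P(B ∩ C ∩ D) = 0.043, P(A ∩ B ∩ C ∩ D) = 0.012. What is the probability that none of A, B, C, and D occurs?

0.050

P(A ∪ B ∪ C ∪ D) = 0.457 + 0.458 + 0.368 + 0.478 − 0.174 − 0.167 − 0.188 − 0.168 − 0.178 − 0.097 + 0.033 + 0.051 + 0.046 + 0.043 − 0.012 = 0.950
P(none) = 1 − 0.950 = 0.050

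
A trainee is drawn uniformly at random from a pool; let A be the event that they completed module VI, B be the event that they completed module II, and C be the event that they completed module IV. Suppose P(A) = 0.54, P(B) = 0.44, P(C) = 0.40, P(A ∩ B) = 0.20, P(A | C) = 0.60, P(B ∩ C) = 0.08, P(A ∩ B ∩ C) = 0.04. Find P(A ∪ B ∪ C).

P(A ∩ C) = P(C)·P(A|C) = 0.40 × 0.60 = 0.24
Apply inclusion-exclusion:
P(A ∪ B ∪ C) = 0.54 + 0.44 + 0.40 − 0.20 − 0.24 − 0.08 + 0.04 = 0.90

0.90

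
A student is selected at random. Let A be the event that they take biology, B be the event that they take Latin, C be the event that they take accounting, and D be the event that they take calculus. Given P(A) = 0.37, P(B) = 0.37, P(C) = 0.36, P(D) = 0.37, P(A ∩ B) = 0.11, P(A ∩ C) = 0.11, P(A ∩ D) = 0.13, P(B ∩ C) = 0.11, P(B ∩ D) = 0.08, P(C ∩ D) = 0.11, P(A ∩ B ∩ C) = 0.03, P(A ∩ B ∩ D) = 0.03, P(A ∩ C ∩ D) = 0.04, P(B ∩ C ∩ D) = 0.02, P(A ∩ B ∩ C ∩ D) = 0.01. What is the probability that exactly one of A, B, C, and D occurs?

Using the inclusion–exclusion count for exactly one event:
P(exactly one) = 0.37 + 0.37 + 0.36 + 0.37 − 2·0.11 − 2·0.11 − 2·0.13 − 2·0.11 − 2·0.08 − 2·0.11 + 3·0.03 + 3·0.03 + 3·0.04 + 3·0.02 − 4·0.01 = 0.49

0.49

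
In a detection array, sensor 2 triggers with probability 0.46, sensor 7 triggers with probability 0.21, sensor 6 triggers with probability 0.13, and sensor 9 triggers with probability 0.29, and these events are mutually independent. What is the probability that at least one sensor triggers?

Since the events are independent, P(none) is the product of the individual non-occurrence probabilities.
P(none) = (1 − 0.46) × (1 − 0.21) × (1 − 0.13) × (1 − 0.29) = 0.54 × 0.79 × 0.87 × 0.71 = 0.26351082
P(at least one) = 1 − 0.26351082 = 0.73648918

0.73648918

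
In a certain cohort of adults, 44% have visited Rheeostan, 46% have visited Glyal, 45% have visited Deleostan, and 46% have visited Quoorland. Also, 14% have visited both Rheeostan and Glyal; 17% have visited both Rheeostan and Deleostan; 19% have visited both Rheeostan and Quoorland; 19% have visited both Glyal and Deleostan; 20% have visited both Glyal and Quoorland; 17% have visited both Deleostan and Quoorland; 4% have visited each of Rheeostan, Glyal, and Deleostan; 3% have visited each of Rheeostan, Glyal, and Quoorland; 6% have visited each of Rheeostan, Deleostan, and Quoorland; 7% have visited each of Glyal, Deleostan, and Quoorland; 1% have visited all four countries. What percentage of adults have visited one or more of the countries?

Inclusion–exclusion gives
P(at least one) = 44 + 46 + 45 + 46 − 14 − 17 − 19 − 19 − 20 − 17 + 4 + 3 + 6 + 7 − 1 = 94%

94%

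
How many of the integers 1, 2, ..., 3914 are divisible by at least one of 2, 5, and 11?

2490

floor(3914/2) + floor(3914/5) + floor(3914/11) − floor(3914/10) − floor(3914/22) − floor(3914/55) + floor(3914/110) = 1957 + 782 + 355 − 391 − 177 − 71 + 35 = 2490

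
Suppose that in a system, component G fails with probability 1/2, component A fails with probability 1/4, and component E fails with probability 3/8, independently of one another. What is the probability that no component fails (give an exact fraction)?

P(none) = (1 − 1/2) × (1 − 1/4) × (1 − 3/8) = 1/2 × 3/4 × 5/8 = 15/64

15/64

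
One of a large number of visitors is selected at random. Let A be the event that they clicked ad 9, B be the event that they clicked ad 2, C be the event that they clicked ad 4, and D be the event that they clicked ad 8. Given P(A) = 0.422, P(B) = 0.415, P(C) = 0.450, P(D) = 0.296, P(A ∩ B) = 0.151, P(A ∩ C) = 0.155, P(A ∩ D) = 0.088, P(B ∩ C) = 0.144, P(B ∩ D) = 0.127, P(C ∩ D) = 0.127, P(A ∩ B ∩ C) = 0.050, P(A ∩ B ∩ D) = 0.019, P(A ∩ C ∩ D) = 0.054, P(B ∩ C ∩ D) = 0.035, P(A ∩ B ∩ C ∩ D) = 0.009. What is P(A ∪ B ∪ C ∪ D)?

0.940

P(A ∪ B ∪ C ∪ D) = 0.422 + 0.415 + 0.450 + 0.296 − 0.151 − 0.155 − 0.088 − 0.144 − 0.127 − 0.127 + 0.050 + 0.019 + 0.054 + 0.035 − 0.009 = 0.940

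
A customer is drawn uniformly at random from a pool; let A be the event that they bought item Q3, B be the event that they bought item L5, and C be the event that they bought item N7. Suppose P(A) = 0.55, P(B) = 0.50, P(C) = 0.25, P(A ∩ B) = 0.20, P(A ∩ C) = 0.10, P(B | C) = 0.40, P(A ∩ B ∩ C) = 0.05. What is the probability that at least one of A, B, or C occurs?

0.95

P(B ∩ C) = P(C)·P(B|C) = 0.25 × 0.40 = 0.10
P(A ∪ B ∪ C) = 0.55 + 0.50 + 0.25 − 0.20 − 0.10 − 0.10 + 0.05 = 0.95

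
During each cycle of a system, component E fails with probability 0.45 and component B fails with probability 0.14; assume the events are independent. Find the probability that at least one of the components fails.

P(none) = (1 − 0.45) × (1 − 0.14) = 0.55 × 0.86 = 0.473
P(at least one) = 1 − 0.473 = 0.527

0.527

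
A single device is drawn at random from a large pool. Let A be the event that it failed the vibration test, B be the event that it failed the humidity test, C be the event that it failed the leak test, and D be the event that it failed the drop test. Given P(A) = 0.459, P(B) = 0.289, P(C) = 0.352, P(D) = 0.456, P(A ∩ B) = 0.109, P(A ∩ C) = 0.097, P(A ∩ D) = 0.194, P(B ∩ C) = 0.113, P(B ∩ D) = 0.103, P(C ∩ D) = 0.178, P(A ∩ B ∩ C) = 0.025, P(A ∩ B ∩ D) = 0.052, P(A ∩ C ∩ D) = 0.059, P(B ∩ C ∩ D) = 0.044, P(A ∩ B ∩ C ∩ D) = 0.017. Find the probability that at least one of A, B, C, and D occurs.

0.925

P(A ∪ B ∪ C ∪ D) = 0.459 + 0.289 + 0.352 + 0.456 − 0.109 − 0.097 − 0.194 − 0.113 − 0.103 − 0.178 + 0.025 + 0.052 + 0.059 + 0.044 − 0.017 = 0.925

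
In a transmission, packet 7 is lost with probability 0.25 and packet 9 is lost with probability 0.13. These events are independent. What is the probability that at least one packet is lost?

0.3475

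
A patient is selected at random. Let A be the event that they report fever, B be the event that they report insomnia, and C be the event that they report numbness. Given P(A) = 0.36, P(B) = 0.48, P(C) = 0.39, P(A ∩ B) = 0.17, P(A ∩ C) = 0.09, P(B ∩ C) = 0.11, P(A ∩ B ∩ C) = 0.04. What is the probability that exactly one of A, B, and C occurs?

0.61

P(exactly one) = 0.36 + 0.48 + 0.39 − 2·0.17 − 2·0.09 − 2·0.11 + 3·0.04 = 0.61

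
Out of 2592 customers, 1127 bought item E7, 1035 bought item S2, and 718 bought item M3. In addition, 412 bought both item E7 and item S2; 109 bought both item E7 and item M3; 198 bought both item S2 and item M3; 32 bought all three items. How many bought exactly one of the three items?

By inclusion–exclusion (exactly-one form):
N(exactly one) = 1127 + 1035 + 718 − 2·412 − 2·109 − 2·198 + 3·32 = 1538

1538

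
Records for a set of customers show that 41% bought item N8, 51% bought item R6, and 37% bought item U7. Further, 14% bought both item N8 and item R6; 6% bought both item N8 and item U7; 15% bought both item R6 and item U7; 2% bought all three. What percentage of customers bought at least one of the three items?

96%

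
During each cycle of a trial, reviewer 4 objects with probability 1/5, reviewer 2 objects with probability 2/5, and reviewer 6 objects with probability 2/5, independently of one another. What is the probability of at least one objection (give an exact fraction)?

P(none) = (1 − 1/5) × (1 − 2/5) × (1 − 2/5) = 4/5 × 3/5 × 3/5 = 36/125
P(at least one) = 1 − 36/125 = 89/125

89/125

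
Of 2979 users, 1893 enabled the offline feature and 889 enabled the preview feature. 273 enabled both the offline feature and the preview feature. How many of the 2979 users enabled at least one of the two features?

2509

By inclusion–exclusion:
|union| = 1893 + 889 − 273 = 2509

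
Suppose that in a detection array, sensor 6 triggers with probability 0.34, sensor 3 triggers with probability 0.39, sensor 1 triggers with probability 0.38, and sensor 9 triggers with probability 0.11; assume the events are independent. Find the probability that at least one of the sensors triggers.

Since the events are independent, P(none) is the product of the individual non-occurrence probabilities.
P(none) = (1 − 0.34) × (1 − 0.39) × (1 − 0.38) × (1 − 0.11) = 0.66 × 0.61 × 0.62 × 0.89 = 0.22215468
P(at least one) = 1 − 0.22215468 = 0.77784532

0.77784532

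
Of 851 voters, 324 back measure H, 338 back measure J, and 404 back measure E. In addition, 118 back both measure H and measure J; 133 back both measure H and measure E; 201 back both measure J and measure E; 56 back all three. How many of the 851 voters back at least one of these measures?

670

|union| = 324 + 338 + 404 − 118 − 133 − 201 + 56 = 670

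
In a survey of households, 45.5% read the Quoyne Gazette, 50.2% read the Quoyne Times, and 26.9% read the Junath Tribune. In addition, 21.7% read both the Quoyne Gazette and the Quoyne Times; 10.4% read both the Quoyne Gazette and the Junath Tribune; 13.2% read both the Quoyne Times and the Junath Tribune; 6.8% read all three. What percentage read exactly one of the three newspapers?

52.4%

Using the inclusion–exclusion count for exactly one event:
P(exactly one) = 45.5 + 50.2 + 26.9 − 2·21.7 − 2·10.4 − 2·13.2 + 3·6.8 = 52.4%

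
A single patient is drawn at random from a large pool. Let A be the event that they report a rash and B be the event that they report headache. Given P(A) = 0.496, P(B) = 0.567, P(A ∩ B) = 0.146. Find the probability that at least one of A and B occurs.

0.917

P(A ∪ B) = 0.496 + 0.567 − 0.146 = 0.917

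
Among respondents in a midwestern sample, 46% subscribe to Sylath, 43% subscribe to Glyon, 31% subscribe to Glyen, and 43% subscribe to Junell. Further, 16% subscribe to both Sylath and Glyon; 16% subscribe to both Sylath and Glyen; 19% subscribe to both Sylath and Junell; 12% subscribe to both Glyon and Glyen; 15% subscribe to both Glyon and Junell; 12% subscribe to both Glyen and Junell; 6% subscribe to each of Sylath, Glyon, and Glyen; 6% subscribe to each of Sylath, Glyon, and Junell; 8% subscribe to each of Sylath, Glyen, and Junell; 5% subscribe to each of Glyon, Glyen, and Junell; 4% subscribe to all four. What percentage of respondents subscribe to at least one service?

P(union) = 46 + 43 + 31 + 43 − 16 − 16 − 19 − 12 − 15 − 12 + 6 + 6 + 8 + 5 − 4 = 94%

94%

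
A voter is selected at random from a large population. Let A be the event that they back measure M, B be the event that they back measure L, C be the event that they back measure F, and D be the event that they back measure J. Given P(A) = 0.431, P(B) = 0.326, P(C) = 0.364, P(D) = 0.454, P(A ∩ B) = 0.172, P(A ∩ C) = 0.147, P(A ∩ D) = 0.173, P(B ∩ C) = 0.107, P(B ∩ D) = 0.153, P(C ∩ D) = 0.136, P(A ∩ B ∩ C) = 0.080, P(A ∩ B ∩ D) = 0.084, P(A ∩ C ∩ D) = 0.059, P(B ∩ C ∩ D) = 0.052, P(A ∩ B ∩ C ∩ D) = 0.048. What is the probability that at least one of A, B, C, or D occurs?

0.914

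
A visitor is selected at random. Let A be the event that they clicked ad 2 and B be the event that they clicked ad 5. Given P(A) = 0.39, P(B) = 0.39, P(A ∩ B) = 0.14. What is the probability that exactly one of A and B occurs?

By inclusion–exclusion (exactly-one form):
P(exactly one) = 0.39 + 0.39 − 2·0.14 = 0.50

0.50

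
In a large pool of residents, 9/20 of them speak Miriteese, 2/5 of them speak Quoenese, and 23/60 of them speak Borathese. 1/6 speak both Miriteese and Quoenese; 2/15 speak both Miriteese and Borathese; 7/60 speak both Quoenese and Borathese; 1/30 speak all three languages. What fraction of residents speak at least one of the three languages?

17/20

P(union) = 9/20 + 2/5 + 23/60 − 1/6 − 2/15 − 7/60 + 1/30 = 17/20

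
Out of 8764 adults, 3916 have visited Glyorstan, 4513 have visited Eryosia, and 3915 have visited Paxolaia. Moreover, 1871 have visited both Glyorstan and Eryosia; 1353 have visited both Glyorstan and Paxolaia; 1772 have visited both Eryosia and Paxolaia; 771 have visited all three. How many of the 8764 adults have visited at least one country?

|union| = 3916 + 4513 + 3915 − 1871 − 1353 − 1772 + 771 = 8119

8119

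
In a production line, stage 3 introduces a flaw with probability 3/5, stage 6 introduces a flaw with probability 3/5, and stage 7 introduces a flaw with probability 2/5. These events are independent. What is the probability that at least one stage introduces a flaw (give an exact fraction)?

113/125

Since the events are independent, P(none) is the product of the individual non-occurrence probabilities.
P(none) = (1 − 3/5) × (1 − 3/5) × (1 − 2/5) = 2/5 × 2/5 × 3/5 = 12/125
P(at least one) = 1 − 12/125 = 113/125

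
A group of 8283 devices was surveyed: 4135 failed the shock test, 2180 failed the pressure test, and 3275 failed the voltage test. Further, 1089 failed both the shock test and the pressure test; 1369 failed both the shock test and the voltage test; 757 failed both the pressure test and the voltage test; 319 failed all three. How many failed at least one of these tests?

Inclusion–exclusion gives
N(≥1) = 4135 + 2180 + 3275 − 1089 − 1369 − 757 + 319 = 6694

6694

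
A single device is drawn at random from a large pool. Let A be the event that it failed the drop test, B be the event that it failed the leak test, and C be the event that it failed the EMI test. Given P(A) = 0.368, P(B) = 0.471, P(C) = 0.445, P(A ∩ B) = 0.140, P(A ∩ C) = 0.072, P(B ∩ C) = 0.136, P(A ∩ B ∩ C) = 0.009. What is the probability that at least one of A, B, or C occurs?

P(A ∪ B ∪ C) = 0.368 + 0.471 + 0.445 − 0.140 − 0.072 − 0.136 + 0.009 = 0.945

0.945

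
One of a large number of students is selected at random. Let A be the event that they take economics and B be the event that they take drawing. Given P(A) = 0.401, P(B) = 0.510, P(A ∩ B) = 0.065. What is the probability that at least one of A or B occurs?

0.846

Apply inclusion-exclusion:
P(A ∪ B) = 0.401 + 0.510 − 0.065 = 0.846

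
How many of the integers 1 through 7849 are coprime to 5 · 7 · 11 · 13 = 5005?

4517

⌊7849/5⌋ + ⌊7849/7⌋ + ⌊7849/11⌋ + ⌊7849/13⌋ − ⌊7849/35⌋ − ⌊7849/55⌋ − ⌊7849/65⌋ − ⌊7849/77⌋ − ⌊7849/91⌋ − ⌊7849/143⌋ + ⌊7849/385⌋ + ⌊7849/455⌋ + ⌊7849/715⌋ + ⌊7849/1001⌋ − ⌊7849/5005⌋ = 1569 + 1121 + 713 + 603 − 224 − 142 − 120 − 101 − 86 − 54 + 20 + 17 + 10 + 7 − 1 = 3332
7849 − 3332 = 4517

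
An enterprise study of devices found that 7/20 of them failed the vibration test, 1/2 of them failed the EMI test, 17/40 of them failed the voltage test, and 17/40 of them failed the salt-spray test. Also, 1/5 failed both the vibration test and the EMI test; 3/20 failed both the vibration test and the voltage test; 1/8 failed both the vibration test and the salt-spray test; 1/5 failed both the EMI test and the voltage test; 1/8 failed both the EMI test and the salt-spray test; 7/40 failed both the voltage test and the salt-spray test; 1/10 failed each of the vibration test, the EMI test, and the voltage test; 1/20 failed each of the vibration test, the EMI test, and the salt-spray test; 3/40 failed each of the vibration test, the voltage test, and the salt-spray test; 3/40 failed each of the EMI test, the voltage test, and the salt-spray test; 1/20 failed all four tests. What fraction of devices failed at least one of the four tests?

39/40

Using inclusion–exclusion:
P(at least one) = 7/20 + 1/2 + 17/40 + 17/40 − 1/5 − 3/20 − 1/8 − 1/5 − 1/8 − 7/40 + 1/10 + 1/20 + 3/40 + 3/40 − 1/20 = 39/40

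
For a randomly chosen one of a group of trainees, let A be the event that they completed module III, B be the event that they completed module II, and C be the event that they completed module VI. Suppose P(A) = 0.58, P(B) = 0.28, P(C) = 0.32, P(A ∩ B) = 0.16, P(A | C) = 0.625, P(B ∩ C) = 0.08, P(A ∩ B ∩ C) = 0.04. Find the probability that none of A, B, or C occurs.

0.22

P(A ∩ C) = P(C)·P(A|C) = 0.32 × 0.625 = 0.20
P(A ∪ B ∪ C) = 0.58 + 0.28 + 0.32 − 0.16 − 0.20 − 0.08 + 0.04 = 0.78
P(none) = 1 − 0.78 = 0.22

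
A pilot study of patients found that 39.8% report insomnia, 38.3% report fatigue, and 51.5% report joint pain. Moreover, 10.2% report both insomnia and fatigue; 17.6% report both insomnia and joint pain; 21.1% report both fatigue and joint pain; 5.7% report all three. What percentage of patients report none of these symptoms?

13.6%

Inclusion–exclusion gives
P(at least one) = 39.8 + 38.3 + 51.5 − 10.2 − 17.6 − 21.1 + 5.7 = 86.4%
P(none) = 100% − 86.4% = 13.6%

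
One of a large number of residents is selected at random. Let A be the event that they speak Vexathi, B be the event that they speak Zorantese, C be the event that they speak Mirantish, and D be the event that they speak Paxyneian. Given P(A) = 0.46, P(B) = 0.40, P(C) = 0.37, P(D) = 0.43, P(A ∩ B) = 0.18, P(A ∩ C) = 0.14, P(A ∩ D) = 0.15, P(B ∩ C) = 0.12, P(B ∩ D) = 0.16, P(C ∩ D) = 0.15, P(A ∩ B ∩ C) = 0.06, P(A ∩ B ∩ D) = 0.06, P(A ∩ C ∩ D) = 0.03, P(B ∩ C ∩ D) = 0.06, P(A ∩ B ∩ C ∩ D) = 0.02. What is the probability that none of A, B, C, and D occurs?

By inclusion-exclusion,
P(A ∪ B ∪ C ∪ D) = 0.46 + 0.40 + 0.37 + 0.43 − 0.18 − 0.14 − 0.15 − 0.12 − 0.16 − 0.15 + 0.06 + 0.06 + 0.03 + 0.06 − 0.02 = 0.95
P(none) = 1 − 0.95 = 0.05

0.05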